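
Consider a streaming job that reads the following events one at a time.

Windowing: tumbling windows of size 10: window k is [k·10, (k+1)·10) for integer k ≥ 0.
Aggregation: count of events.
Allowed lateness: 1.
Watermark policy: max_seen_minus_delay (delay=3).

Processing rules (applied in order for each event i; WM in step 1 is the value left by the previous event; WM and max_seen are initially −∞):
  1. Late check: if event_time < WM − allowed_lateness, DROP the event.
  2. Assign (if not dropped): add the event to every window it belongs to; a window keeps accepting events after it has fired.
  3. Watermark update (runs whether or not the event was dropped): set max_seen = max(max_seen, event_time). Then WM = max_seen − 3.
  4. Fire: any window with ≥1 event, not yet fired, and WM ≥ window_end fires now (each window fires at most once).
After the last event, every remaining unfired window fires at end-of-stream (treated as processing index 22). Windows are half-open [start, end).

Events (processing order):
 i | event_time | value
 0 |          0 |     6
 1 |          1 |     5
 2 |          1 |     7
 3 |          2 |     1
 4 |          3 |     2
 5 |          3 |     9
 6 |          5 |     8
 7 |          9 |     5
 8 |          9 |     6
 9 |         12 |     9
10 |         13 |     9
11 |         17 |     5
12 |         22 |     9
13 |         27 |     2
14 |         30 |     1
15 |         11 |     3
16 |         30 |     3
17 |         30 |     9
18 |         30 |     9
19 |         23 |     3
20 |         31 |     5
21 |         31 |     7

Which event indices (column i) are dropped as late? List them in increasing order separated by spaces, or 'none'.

i=0 t=0 v=6: → [0,10); WM=-3
i=1 t=1 v=5: → [0,10); WM=-2
i=2 t=1 v=7: → [0,10); WM=-2
i=3 t=2 v=1: → [0,10); WM=-1
i=4 t=3 v=2: → [0,10); WM=0
i=5 t=3 v=9: → [0,10); WM=0
i=6 t=5 v=8: → [0,10); WM=2
i=7 t=9 v=5: → [0,10); WM=6
i=8 t=9 v=6: → [0,10); WM=6
i=9 t=12 v=9: → [10,20); WM=9
i=10 t=13 v=9: → [10,20); WM=10; [0,10) fires=9
i=11 t=17 v=5: → [10,20); WM=14
i=12 t=22 v=9: → [20,30); WM=19
i=13 t=27 v=2: → [20,30); WM=24; [10,20) fires=3
i=14 t=30 v=1: → [30,40); WM=27
i=15 t=11 v=3: DROP (t<27-1); WM=27
i=16 t=30 v=3: → [30,40); WM=27
i=17 t=30 v=9: → [30,40); WM=27
i=18 t=30 v=9: → [30,40); WM=27
i=19 t=23 v=3: DROP (t<27-1); WM=27
i=20 t=31 v=5: → [30,40); WM=28
i=21 t=31 v=7: → [30,40); WM=28

15 19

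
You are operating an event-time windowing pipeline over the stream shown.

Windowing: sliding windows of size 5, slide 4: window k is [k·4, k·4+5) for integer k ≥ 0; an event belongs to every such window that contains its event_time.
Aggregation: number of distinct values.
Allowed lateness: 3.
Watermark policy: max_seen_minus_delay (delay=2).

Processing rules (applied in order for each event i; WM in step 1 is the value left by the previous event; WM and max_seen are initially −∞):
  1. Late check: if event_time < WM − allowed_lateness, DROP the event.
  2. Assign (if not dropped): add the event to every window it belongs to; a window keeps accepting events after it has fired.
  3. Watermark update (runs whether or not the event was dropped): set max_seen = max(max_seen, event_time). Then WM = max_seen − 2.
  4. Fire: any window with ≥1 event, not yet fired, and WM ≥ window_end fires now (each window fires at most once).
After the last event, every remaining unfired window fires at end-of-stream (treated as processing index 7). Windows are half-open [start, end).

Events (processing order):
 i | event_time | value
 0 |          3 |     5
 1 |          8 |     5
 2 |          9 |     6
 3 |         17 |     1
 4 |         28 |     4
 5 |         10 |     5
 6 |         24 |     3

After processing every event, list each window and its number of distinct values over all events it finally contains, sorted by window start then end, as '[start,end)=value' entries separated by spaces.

[0,5)=1 [4,9)=1 [8,13)=2 [16,21)=1 [20,25)=1 [24,29)=2 [28,33)=1

i=0 t=3 v=5: → [0,5); WM=1
i=1 t=8 v=5: → [8,13),[4,9); WM=6; [0,5) fires=1
i=2 t=9 v=6: → [8,13); WM=7
i=3 t=17 v=1: → [16,21); WM=15; [4,9) fires=1 [8,13) fires=2
i=4 t=28 v=4: → [28,33),[24,29); WM=26; [16,21) fires=1
i=5 t=10 v=5: DROP (t<26-3); WM=26
i=6 t=24 v=3: → [24,29),[20,25); WM=26; [20,25) fires=1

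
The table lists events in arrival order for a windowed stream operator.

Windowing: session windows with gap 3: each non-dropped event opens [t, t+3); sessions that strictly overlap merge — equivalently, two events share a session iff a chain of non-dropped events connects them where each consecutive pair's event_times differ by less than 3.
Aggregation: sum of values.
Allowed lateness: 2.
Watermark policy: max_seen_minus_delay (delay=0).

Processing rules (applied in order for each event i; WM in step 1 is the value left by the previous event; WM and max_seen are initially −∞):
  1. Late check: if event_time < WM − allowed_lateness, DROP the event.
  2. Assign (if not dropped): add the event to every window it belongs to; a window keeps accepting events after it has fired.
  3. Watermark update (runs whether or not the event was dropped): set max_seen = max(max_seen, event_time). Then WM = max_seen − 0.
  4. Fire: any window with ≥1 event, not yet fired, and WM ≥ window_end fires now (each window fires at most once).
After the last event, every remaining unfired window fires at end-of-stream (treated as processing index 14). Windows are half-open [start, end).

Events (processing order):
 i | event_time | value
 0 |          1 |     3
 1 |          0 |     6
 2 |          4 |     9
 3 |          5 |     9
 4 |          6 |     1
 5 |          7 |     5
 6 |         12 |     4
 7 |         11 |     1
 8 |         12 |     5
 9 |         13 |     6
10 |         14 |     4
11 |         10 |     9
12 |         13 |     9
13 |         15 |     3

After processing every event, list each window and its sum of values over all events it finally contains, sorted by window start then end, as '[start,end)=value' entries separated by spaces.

[0,4)=9 [4,10)=24 [11,18)=32

i=0 t=1 v=3: → [1,4); WM=1
i=1 t=0 v=6: → [0,4); WM=1
i=2 t=4 v=9: → [4,7); WM=4
i=3 t=5 v=9: → [4,8); WM=5
i=4 t=6 v=1: → [4,9); WM=6
i=5 t=7 v=5: → [4,10); WM=7
i=6 t=12 v=4: → [12,15); WM=12
i=7 t=11 v=1: → [11,15); WM=12
i=8 t=12 v=5: → [11,15); WM=12
i=9 t=13 v=6: → [11,16); WM=13
i=10 t=14 v=4: → [11,17); WM=14
i=11 t=10 v=9: DROP (t<14-2); WM=14
i=12 t=13 v=9: → [11,17); WM=14
i=13 t=15 v=3: → [11,18); WM=15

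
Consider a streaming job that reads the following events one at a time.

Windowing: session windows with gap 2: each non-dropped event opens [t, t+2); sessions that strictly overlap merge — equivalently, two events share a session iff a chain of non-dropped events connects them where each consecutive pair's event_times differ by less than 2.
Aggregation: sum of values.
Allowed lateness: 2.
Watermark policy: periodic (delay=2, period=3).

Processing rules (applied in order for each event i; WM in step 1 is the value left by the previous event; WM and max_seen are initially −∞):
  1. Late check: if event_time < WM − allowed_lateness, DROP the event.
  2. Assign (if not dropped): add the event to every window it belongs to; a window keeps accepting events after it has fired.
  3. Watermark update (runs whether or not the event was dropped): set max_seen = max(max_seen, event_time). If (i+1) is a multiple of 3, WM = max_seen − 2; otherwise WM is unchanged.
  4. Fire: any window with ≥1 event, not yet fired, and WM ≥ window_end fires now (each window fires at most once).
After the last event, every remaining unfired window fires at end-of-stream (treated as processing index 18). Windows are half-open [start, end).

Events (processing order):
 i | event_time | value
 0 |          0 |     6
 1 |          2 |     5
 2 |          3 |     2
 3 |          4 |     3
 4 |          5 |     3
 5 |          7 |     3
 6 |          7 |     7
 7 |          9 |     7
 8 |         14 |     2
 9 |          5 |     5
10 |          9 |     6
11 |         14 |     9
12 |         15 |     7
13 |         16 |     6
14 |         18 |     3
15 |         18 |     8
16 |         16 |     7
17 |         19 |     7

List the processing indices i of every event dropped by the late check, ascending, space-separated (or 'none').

i=0 t=0 v=6: → [0,2); WM=−∞
i=1 t=2 v=5: → [2,4); WM=−∞
i=2 t=3 v=2: → [2,5); WM=1
i=3 t=4 v=3: → [2,6); WM=1
i=4 t=5 v=3: → [2,7); WM=1
i=5 t=7 v=3: → [7,9); WM=5
i=6 t=7 v=7: → [7,9); WM=5
i=7 t=9 v=7: → [9,11); WM=5
i=8 t=14 v=2: → [14,16); WM=12
i=9 t=5 v=5: DROP (t<12-2); WM=12
i=10 t=9 v=6: DROP (t<12-2); WM=12
i=11 t=14 v=9: → [14,16); WM=12
i=12 t=15 v=7: → [14,17); WM=12
i=13 t=16 v=6: → [14,18); WM=12
i=14 t=18 v=3: → [18,20); WM=16
i=15 t=18 v=8: → [18,20); WM=16
i=16 t=16 v=7: → [14,18); WM=16
i=17 t=19 v=7: → [18,21); WM=17

9 10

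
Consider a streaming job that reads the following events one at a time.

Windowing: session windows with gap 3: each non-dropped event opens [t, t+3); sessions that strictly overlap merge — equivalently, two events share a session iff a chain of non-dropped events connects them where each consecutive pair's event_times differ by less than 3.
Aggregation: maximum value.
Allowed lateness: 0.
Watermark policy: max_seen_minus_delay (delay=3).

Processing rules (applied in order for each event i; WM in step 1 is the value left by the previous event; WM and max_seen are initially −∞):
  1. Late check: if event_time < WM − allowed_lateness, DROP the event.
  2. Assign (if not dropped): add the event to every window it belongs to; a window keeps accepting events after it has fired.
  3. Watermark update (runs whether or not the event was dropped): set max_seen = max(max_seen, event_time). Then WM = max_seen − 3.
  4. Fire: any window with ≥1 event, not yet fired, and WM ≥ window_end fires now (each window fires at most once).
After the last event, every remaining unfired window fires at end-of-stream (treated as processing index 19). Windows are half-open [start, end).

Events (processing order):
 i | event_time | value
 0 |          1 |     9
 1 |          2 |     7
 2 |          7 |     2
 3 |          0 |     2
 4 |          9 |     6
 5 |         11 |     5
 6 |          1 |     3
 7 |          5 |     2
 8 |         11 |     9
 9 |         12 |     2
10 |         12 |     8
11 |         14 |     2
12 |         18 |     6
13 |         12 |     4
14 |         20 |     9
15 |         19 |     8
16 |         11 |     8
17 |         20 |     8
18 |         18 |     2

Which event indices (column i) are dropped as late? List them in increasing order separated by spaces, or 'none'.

i=0 t=1 v=9: → [1,4); WM=-2
i=1 t=2 v=7: → [1,5); WM=-1
i=2 t=7 v=2: → [7,10); WM=4
i=3 t=0 v=2: DROP (t<4-0); WM=4
i=4 t=9 v=6: → [7,12); WM=6
i=5 t=11 v=5: → [7,14); WM=8
i=6 t=1 v=3: DROP (t<8-0); WM=8
i=7 t=5 v=2: DROP (t<8-0); WM=8
i=8 t=11 v=9: → [7,14); WM=8
i=9 t=12 v=2: → [7,15); WM=9
i=10 t=12 v=8: → [7,15); WM=9
i=11 t=14 v=2: → [7,17); WM=11
i=12 t=18 v=6: → [18,21); WM=15
i=13 t=12 v=4: DROP (t<15-0); WM=15
i=14 t=20 v=9: → [18,23); WM=17
i=15 t=19 v=8: → [18,23); WM=17
i=16 t=11 v=8: DROP (t<17-0); WM=17
i=17 t=20 v=8: → [18,23); WM=17
i=18 t=18 v=2: → [18,23); WM=17

3 6 7 13 16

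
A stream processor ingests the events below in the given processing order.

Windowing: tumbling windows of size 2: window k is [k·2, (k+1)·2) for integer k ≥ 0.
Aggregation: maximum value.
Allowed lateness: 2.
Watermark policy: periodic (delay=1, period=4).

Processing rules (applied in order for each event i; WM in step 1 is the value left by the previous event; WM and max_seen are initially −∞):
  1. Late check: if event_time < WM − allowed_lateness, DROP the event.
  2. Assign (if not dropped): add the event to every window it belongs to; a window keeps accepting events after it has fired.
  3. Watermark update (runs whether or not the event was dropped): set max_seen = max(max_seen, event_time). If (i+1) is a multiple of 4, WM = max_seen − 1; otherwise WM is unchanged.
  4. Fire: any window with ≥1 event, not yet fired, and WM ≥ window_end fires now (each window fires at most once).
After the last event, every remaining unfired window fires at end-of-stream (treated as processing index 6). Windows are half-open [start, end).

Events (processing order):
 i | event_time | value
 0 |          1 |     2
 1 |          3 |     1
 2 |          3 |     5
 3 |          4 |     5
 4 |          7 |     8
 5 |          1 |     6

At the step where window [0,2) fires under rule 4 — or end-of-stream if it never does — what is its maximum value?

i=0 t=1 v=2: → [0,2); WM=−∞
i=1 t=3 v=1: → [2,4); WM=−∞
i=2 t=3 v=5: → [2,4); WM=−∞
i=3 t=4 v=5: → [4,6); WM=3; [0,2) fires=2
i=4 t=7 v=8: → [6,8); WM=3
i=5 t=1 v=6: → [0,2); WM=3

2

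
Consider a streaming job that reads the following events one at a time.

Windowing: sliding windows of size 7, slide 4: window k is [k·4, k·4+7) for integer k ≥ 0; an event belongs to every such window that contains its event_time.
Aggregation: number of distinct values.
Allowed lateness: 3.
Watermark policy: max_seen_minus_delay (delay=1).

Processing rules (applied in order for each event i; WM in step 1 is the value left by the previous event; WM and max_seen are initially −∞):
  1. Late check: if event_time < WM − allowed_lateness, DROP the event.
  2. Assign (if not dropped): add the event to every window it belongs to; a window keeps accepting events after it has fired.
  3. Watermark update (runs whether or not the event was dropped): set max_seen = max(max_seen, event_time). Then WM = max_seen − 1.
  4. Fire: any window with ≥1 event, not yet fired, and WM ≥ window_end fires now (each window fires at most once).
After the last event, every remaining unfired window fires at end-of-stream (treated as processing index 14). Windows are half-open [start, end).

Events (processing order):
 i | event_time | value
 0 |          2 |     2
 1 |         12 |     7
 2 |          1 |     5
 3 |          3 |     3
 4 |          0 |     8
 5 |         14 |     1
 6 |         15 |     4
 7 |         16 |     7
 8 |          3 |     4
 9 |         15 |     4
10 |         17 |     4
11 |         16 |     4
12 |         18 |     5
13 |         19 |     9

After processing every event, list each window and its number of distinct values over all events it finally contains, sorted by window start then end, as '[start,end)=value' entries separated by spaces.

[0,7)=1 [8,15)=2 [12,19)=4 [16,23)=4

i=0 t=2 v=2: → [0,7); WM=1
i=1 t=12 v=7: → [12,19),[8,15); WM=11; [0,7) fires=1
i=2 t=1 v=5: DROP (t<11-3); WM=11
i=3 t=3 v=3: DROP (t<11-3); WM=11
i=4 t=0 v=8: DROP (t<11-3); WM=11
i=5 t=14 v=1: → [12,19),[8,15); WM=13
i=6 t=15 v=4: → [12,19); WM=14
i=7 t=16 v=7: → [16,23),[12,19); WM=15; [8,15) fires=2
i=8 t=3 v=4: DROP (t<15-3); WM=15
i=9 t=15 v=4: → [12,19); WM=15
i=10 t=17 v=4: → [16,23),[12,19); WM=16
i=11 t=16 v=4: → [16,23),[12,19); WM=16
i=12 t=18 v=5: → [16,23),[12,19); WM=17
i=13 t=19 v=9: → [16,23); WM=18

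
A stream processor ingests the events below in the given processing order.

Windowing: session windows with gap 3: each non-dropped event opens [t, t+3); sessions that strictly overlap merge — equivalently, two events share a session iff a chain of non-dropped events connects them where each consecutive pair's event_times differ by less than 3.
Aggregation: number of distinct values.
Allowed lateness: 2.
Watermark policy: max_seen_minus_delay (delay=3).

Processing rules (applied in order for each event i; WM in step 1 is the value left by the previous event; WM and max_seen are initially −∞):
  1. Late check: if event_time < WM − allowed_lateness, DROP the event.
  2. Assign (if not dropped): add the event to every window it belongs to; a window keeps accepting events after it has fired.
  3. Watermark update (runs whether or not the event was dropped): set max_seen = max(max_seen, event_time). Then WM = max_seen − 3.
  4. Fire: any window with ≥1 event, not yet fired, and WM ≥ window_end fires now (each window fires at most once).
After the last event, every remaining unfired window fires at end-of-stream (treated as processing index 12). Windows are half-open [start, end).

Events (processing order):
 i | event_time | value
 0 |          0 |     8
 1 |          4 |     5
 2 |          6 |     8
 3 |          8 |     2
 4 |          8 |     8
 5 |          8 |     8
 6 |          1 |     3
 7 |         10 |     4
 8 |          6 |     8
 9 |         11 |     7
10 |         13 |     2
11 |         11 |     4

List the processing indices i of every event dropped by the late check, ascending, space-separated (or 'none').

6

i=0 t=0 v=8: → [0,3); WM=-3
i=1 t=4 v=5: → [4,7); WM=1
i=2 t=6 v=8: → [4,9); WM=3
i=3 t=8 v=2: → [4,11); WM=5
i=4 t=8 v=8: → [4,11); WM=5
i=5 t=8 v=8: → [4,11); WM=5
i=6 t=1 v=3: DROP (t<5-2); WM=5
i=7 t=10 v=4: → [4,13); WM=7
i=8 t=6 v=8: → [4,13); WM=7
i=9 t=11 v=7: → [4,14); WM=8
i=10 t=13 v=2: → [4,16); WM=10
i=11 t=11 v=4: → [4,16); WM=10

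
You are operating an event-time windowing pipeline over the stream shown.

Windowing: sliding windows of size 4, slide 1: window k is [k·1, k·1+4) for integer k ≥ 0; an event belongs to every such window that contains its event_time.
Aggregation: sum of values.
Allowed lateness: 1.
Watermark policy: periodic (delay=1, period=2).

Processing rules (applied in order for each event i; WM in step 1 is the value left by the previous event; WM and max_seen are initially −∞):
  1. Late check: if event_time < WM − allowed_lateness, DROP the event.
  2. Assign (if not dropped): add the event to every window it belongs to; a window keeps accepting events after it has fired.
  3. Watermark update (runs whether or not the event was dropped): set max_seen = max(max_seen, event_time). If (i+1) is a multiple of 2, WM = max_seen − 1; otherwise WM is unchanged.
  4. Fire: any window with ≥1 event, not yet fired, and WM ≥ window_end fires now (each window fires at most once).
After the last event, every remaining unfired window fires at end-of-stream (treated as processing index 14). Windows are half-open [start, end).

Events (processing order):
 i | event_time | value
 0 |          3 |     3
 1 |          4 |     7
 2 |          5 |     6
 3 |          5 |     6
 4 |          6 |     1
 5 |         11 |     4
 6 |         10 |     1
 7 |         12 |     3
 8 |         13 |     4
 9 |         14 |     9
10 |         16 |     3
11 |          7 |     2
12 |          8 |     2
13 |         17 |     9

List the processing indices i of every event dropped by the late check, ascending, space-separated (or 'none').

i=0 t=3 v=3: → [3,7),[2,6),[1,5),[0,4); WM=−∞
i=1 t=4 v=7: → [4,8),[3,7),[2,6),[1,5); WM=3
i=2 t=5 v=6: → [5,9),[4,8),[3,7),[2,6); WM=3
i=3 t=5 v=6: → [5,9),[4,8),[3,7),[2,6); WM=4; [0,4) fires=3
i=4 t=6 v=1: → [6,10),[5,9),[4,8),[3,7); WM=4
i=5 t=11 v=4: → [11,15),[10,14),[9,13),[8,12); WM=10; [1,5) fires=10 [2,6) fires=22 [3,7) fires=23 [4,8) fires=20 [5,9) fires=13 [6,10) fires=1
i=6 t=10 v=1: → [10,14),[9,13),[8,12),[7,11); WM=10
i=7 t=12 v=3: → [12,16),[11,15),[10,14),[9,13); WM=11; [7,11) fires=1
i=8 t=13 v=4: → [13,17),[12,16),[11,15),[10,14); WM=11
i=9 t=14 v=9: → [14,18),[13,17),[12,16),[11,15); WM=13; [8,12) fires=5 [9,13) fires=8
i=10 t=16 v=3: → [16,20),[15,19),[14,18),[13,17); WM=13
i=11 t=7 v=2: DROP (t<13-1); WM=15; [10,14) fires=12 [11,15) fires=20
i=12 t=8 v=2: DROP (t<15-1); WM=15
i=13 t=17 v=9: → [17,21),[16,20),[15,19),[14,18); WM=16; [12,16) fires=16

11 12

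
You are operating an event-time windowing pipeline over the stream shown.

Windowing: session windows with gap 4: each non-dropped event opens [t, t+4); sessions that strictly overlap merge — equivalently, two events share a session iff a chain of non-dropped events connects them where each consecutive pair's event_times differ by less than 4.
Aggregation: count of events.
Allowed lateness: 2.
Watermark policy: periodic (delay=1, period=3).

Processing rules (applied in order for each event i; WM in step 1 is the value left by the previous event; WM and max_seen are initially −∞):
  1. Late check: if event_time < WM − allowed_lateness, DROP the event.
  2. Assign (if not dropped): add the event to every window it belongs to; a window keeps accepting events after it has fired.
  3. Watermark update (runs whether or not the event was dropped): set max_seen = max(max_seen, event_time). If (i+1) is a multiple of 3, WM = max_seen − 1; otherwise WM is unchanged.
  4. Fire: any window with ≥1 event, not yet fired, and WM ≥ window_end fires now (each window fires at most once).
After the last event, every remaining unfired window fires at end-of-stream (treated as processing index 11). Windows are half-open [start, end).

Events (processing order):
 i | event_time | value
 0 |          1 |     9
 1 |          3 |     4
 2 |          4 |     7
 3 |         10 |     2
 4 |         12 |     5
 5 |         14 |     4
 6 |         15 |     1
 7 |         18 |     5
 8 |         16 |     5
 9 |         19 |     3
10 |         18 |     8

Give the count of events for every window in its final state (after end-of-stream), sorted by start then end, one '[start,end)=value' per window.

i=0 t=1 v=9: → [1,5); WM=−∞
i=1 t=3 v=4: → [1,7); WM=−∞
i=2 t=4 v=7: → [1,8); WM=3
i=3 t=10 v=2: → [10,14); WM=3
i=4 t=12 v=5: → [10,16); WM=3
i=5 t=14 v=4: → [10,18); WM=13
i=6 t=15 v=1: → [10,19); WM=13
i=7 t=18 v=5: → [10,22); WM=13
i=8 t=16 v=5: → [10,22); WM=17
i=9 t=19 v=3: → [10,23); WM=17
i=10 t=18 v=8: → [10,23); WM=17

[1,8)=3 [10,23)=8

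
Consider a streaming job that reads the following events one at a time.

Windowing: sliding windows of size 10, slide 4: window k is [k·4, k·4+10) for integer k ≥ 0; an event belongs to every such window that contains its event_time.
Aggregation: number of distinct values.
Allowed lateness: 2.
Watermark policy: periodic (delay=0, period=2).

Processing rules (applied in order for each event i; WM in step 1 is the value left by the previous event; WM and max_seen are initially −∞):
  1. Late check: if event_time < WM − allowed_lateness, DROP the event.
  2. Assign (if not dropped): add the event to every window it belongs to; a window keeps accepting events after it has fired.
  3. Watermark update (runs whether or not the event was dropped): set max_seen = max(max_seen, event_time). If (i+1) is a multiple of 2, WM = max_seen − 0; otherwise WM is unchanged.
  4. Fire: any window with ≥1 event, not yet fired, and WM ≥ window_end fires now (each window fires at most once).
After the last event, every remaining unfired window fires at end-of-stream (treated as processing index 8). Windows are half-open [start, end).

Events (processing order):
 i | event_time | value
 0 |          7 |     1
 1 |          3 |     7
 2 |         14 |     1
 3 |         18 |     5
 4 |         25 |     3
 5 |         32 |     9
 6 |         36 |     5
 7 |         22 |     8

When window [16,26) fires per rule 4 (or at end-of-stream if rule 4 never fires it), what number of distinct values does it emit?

i=0 t=7 v=1: → [4,14),[0,10); WM=−∞
i=1 t=3 v=7: → [0,10); WM=7
i=2 t=14 v=1: → [12,22),[8,18); WM=7
i=3 t=18 v=5: → [16,26),[12,22); WM=18; [0,10) fires=2 [4,14) fires=1 [8,18) fires=1
i=4 t=25 v=3: → [24,34),[20,30),[16,26); WM=18
i=5 t=32 v=9: → [32,42),[28,38),[24,34); WM=32; [12,22) fires=2 [16,26) fires=2 [20,30) fires=1
i=6 t=36 v=5: → [36,46),[32,42),[28,38); WM=32
i=7 t=22 v=8: DROP (t<32-2); WM=36; [24,34) fires=2

2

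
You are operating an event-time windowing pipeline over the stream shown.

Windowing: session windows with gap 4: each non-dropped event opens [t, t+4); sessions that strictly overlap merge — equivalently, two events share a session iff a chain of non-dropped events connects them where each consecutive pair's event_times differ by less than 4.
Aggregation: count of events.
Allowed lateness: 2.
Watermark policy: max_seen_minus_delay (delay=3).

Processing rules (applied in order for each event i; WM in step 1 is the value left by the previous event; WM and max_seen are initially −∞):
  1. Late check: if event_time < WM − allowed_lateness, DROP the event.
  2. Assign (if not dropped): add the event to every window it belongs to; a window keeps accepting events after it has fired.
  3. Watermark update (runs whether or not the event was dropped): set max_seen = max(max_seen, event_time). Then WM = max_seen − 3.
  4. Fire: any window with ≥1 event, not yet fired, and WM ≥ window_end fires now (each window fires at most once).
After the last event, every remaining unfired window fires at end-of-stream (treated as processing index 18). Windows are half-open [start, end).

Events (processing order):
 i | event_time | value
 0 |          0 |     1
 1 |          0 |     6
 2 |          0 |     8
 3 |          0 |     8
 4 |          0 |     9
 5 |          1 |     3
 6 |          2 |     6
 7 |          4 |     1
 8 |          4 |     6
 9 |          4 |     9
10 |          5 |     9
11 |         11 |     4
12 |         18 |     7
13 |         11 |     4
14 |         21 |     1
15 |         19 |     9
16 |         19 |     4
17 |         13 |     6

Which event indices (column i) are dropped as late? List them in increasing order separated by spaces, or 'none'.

13 17

i=0 t=0 v=1: → [0,4); WM=-3
i=1 t=0 v=6: → [0,4); WM=-3
i=2 t=0 v=8: → [0,4); WM=-3
i=3 t=0 v=8: → [0,4); WM=-3
i=4 t=0 v=9: → [0,4); WM=-3
i=5 t=1 v=3: → [0,5); WM=-2
i=6 t=2 v=6: → [0,6); WM=-1
i=7 t=4 v=1: → [0,8); WM=1
i=8 t=4 v=6: → [0,8); WM=1
i=9 t=4 v=9: → [0,8); WM=1
i=10 t=5 v=9: → [0,9); WM=2
i=11 t=11 v=4: → [11,15); WM=8
i=12 t=18 v=7: → [18,22); WM=15
i=13 t=11 v=4: DROP (t<15-2); WM=15
i=14 t=21 v=1: → [18,25); WM=18
i=15 t=19 v=9: → [18,25); WM=18
i=16 t=19 v=4: → [18,25); WM=18
i=17 t=13 v=6: DROP (t<18-2); WM=18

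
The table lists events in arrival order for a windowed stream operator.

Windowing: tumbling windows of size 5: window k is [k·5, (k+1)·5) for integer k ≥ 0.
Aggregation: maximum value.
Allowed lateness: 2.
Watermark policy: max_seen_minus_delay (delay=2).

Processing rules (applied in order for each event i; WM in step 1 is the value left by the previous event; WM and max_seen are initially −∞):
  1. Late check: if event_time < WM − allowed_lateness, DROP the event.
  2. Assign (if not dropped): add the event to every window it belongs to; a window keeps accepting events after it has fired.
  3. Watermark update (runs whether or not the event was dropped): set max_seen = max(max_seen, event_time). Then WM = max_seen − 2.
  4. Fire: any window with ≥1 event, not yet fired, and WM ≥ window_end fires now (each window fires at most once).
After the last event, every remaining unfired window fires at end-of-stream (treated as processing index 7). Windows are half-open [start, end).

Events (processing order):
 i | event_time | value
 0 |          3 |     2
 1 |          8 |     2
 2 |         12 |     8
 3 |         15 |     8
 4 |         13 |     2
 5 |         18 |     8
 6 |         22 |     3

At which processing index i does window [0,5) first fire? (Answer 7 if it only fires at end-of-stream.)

i=0 t=3 v=2: → [0,5); WM=1
i=1 t=8 v=2: → [5,10); WM=6; [0,5) fires=2
i=2 t=12 v=8: → [10,15); WM=10; [5,10) fires=2
i=3 t=15 v=8: → [15,20); WM=13
i=4 t=13 v=2: → [10,15); WM=13
i=5 t=18 v=8: → [15,20); WM=16; [10,15) fires=8
i=6 t=22 v=3: → [20,25); WM=20; [15,20) fires=8

1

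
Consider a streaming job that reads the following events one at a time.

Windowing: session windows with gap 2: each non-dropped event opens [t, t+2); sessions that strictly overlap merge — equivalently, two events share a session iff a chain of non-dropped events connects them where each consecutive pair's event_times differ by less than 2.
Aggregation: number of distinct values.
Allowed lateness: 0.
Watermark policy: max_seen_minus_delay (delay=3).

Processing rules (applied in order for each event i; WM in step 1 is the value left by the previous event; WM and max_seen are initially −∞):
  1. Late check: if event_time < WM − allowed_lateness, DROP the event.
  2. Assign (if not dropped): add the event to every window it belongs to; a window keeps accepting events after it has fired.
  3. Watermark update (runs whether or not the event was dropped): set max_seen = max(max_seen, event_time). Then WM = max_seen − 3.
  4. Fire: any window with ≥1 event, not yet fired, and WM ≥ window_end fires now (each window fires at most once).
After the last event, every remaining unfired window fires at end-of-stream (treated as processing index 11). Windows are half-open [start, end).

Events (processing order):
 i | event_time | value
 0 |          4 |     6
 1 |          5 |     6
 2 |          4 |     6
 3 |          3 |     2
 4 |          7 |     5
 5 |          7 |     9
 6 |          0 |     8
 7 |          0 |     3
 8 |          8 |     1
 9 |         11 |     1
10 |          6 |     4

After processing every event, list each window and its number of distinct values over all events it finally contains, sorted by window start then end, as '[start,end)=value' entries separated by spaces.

[3,7)=2 [7,10)=3 [11,13)=1

i=0 t=4 v=6: → [4,6); WM=1
i=1 t=5 v=6: → [4,7); WM=2
i=2 t=4 v=6: → [4,7); WM=2
i=3 t=3 v=2: → [3,7); WM=2
i=4 t=7 v=5: → [7,9); WM=4
i=5 t=7 v=9: → [7,9); WM=4
i=6 t=0 v=8: DROP (t<4-0); WM=4
i=7 t=0 v=3: DROP (t<4-0); WM=4
i=8 t=8 v=1: → [7,10); WM=5
i=9 t=11 v=1: → [11,13); WM=8
i=10 t=6 v=4: DROP (t<8-0); WM=8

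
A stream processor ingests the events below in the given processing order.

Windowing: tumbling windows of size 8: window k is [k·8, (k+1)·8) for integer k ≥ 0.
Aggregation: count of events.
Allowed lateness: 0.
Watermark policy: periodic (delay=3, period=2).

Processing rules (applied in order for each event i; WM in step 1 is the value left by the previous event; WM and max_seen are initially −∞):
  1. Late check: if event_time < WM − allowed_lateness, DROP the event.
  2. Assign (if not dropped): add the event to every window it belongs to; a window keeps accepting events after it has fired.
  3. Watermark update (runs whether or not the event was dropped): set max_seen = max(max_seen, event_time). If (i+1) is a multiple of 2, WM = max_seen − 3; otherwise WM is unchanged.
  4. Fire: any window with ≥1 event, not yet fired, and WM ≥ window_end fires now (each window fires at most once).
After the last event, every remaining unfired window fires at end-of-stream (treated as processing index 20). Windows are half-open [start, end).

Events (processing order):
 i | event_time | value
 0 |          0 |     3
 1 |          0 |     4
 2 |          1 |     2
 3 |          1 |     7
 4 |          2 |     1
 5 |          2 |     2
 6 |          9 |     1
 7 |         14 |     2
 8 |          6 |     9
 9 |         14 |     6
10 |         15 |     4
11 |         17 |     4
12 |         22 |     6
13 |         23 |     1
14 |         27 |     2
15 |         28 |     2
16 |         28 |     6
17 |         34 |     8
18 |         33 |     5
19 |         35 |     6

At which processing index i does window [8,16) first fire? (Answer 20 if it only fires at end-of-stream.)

i=0 t=0 v=3: → [0,8); WM=−∞
i=1 t=0 v=4: → [0,8); WM=-3
i=2 t=1 v=2: → [0,8); WM=-3
i=3 t=1 v=7: → [0,8); WM=-2
i=4 t=2 v=1: → [0,8); WM=-2
i=5 t=2 v=2: → [0,8); WM=-1
i=6 t=9 v=1: → [8,16); WM=-1
i=7 t=14 v=2: → [8,16); WM=11; [0,8) fires=6
i=8 t=6 v=9: DROP (t<11-0); WM=11
i=9 t=14 v=6: → [8,16); WM=11
i=10 t=15 v=4: → [8,16); WM=11
i=11 t=17 v=4: → [16,24); WM=14
i=12 t=22 v=6: → [16,24); WM=14
i=13 t=23 v=1: → [16,24); WM=20; [8,16) fires=4
i=14 t=27 v=2: → [24,32); WM=20
i=15 t=28 v=2: → [24,32); WM=25; [16,24) fires=3
i=16 t=28 v=6: → [24,32); WM=25
i=17 t=34 v=8: → [32,40); WM=31
i=18 t=33 v=5: → [32,40); WM=31
i=19 t=35 v=6: → [32,40); WM=32; [24,32) fires=3

13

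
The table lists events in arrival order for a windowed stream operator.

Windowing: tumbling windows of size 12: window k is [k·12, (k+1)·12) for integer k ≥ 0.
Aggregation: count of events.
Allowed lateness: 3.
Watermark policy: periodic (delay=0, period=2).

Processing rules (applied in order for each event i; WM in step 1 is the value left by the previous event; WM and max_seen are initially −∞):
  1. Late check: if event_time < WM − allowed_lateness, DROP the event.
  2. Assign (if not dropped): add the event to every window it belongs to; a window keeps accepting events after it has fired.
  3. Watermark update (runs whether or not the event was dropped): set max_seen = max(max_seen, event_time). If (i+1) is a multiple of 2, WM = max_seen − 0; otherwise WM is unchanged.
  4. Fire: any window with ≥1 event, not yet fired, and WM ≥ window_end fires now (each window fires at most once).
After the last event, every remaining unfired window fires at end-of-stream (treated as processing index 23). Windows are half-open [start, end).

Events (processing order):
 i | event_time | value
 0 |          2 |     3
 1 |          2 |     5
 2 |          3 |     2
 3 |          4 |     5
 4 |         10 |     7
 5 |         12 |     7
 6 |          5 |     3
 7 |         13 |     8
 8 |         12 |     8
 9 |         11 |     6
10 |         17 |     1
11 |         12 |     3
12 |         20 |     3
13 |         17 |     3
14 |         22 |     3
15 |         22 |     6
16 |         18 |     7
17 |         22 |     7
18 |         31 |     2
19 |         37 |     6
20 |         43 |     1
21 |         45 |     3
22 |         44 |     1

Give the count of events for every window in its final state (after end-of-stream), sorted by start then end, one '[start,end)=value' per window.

[0,12)=6 [12,24)=10 [24,36)=1 [36,48)=4

i=0 t=2 v=3: → [0,12); WM=−∞
i=1 t=2 v=5: → [0,12); WM=2
i=2 t=3 v=2: → [0,12); WM=2
i=3 t=4 v=5: → [0,12); WM=4
i=4 t=10 v=7: → [0,12); WM=4
i=5 t=12 v=7: → [12,24); WM=12; [0,12) fires=5
i=6 t=5 v=3: DROP (t<12-3); WM=12
i=7 t=13 v=8: → [12,24); WM=13
i=8 t=12 v=8: → [12,24); WM=13
i=9 t=11 v=6: → [0,12); WM=13
i=10 t=17 v=1: → [12,24); WM=13
i=11 t=12 v=3: → [12,24); WM=17
i=12 t=20 v=3: → [12,24); WM=17
i=13 t=17 v=3: → [12,24); WM=20
i=14 t=22 v=3: → [12,24); WM=20
i=15 t=22 v=6: → [12,24); WM=22
i=16 t=18 v=7: DROP (t<22-3); WM=22
i=17 t=22 v=7: → [12,24); WM=22
i=18 t=31 v=2: → [24,36); WM=22
i=19 t=37 v=6: → [36,48); WM=37; [12,24) fires=10 [24,36) fires=1
i=20 t=43 v=1: → [36,48); WM=37
i=21 t=45 v=3: → [36,48); WM=45
i=22 t=44 v=1: → [36,48); WM=45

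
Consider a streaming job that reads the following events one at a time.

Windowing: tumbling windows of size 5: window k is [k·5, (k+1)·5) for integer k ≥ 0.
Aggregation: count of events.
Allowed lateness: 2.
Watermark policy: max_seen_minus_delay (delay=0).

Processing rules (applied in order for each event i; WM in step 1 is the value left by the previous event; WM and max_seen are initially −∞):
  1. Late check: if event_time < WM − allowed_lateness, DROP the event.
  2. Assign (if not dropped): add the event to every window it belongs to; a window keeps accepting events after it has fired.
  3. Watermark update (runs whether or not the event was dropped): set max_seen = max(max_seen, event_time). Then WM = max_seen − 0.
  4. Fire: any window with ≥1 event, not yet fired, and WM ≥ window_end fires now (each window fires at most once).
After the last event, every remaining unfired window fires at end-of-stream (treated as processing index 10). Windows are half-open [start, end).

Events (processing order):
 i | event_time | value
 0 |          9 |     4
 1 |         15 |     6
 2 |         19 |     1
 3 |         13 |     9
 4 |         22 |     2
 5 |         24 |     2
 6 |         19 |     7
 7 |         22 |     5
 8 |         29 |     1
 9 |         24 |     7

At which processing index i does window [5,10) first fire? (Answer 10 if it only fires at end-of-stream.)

1

i=0 t=9 v=4: → [5,10); WM=9
i=1 t=15 v=6: → [15,20); WM=15; [5,10) fires=1
i=2 t=19 v=1: → [15,20); WM=19
i=3 t=13 v=9: DROP (t<19-2); WM=19
i=4 t=22 v=2: → [20,25); WM=22; [15,20) fires=2
i=5 t=24 v=2: → [20,25); WM=24
i=6 t=19 v=7: DROP (t<24-2); WM=24
i=7 t=22 v=5: → [20,25); WM=24
i=8 t=29 v=1: → [25,30); WM=29; [20,25) fires=3
i=9 t=24 v=7: DROP (t<29-2); WM=29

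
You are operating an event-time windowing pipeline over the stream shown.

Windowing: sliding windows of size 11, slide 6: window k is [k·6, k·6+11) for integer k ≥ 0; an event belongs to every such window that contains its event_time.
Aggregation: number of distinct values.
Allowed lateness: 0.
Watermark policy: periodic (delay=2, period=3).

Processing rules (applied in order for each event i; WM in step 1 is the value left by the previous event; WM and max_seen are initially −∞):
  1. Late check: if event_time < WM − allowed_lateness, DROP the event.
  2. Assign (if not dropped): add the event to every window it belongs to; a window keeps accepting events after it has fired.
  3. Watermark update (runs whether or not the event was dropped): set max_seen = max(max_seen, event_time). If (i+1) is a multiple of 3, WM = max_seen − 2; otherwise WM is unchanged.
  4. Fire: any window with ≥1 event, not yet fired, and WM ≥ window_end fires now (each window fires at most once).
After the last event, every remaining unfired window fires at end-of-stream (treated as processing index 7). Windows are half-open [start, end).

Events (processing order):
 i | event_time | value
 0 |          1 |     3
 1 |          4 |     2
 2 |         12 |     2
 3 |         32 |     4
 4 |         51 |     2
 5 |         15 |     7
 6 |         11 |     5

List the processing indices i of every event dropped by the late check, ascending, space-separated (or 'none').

i=0 t=1 v=3: → [0,11); WM=−∞
i=1 t=4 v=2: → [0,11); WM=−∞
i=2 t=12 v=2: → [12,23),[6,17); WM=10
i=3 t=32 v=4: → [30,41),[24,35); WM=10
i=4 t=51 v=2: → [48,59),[42,53); WM=10
i=5 t=15 v=7: → [12,23),[6,17); WM=49; [0,11) fires=2 [6,17) fires=2 [12,23) fires=2 [24,35) fires=1 [30,41) fires=1
i=6 t=11 v=5: DROP (t<49-0); WM=49

6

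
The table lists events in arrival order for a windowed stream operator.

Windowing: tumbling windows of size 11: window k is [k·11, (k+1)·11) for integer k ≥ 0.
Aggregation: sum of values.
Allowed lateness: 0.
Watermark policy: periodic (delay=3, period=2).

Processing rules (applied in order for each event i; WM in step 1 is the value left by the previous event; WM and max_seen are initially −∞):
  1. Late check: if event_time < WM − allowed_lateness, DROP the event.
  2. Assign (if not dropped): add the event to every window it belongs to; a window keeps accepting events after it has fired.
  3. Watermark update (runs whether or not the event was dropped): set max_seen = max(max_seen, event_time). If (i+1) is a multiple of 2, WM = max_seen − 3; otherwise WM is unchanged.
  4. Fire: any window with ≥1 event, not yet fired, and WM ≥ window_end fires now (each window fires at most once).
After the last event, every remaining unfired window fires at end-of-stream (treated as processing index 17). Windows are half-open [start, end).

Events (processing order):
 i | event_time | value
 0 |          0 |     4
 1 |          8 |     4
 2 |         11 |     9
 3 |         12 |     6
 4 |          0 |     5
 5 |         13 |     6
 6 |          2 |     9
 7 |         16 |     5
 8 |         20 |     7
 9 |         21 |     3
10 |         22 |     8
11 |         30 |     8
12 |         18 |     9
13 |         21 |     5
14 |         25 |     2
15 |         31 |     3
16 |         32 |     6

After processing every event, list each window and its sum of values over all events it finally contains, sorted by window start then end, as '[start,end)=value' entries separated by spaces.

i=0 t=0 v=4: → [0,11); WM=−∞
i=1 t=8 v=4: → [0,11); WM=5
i=2 t=11 v=9: → [11,22); WM=5
i=3 t=12 v=6: → [11,22); WM=9
i=4 t=0 v=5: DROP (t<9-0); WM=9
i=5 t=13 v=6: → [11,22); WM=10
i=6 t=2 v=9: DROP (t<10-0); WM=10
i=7 t=16 v=5: → [11,22); WM=13; [0,11) fires=8
i=8 t=20 v=7: → [11,22); WM=13
i=9 t=21 v=3: → [11,22); WM=18
i=10 t=22 v=8: → [22,33); WM=18
i=11 t=30 v=8: → [22,33); WM=27; [11,22) fires=36
i=12 t=18 v=9: DROP (t<27-0); WM=27
i=13 t=21 v=5: DROP (t<27-0); WM=27
i=14 t=25 v=2: DROP (t<27-0); WM=27
i=15 t=31 v=3: → [22,33); WM=28
i=16 t=32 v=6: → [22,33); WM=28

[0,11)=8 [11,22)=36 [22,33)=25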